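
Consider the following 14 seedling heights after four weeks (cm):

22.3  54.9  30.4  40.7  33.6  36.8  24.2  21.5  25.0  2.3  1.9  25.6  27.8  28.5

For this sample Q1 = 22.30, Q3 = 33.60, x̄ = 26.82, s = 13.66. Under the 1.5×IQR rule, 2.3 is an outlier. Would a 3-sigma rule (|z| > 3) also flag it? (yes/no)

z = (2.3 − 26.82) / 13.66 = -1.80.
|z| = 1.80 ≤ 3.

no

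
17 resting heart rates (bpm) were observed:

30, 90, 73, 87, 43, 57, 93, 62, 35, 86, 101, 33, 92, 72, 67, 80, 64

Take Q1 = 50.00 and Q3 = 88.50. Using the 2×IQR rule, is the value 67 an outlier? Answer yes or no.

IQR = Q3 − Q1 = 88.50 − 50.00 = 38.50.
Lower fence = Q1 − 2·IQR = 50.00 − 77.00 = -27.00.
Upper fence = Q3 + 2·IQR = 88.50 + 77.00 = 165.50.
67 lies within [-27.00, 165.50].

no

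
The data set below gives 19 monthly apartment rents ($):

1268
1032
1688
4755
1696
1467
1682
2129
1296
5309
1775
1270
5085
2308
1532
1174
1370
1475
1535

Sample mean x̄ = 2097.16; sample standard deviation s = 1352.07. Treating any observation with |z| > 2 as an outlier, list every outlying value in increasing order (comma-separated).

Cutoffs at x̄ ± 2s: 2097.16 ± 2·1352.07 = [-606.98, 4801.30].
5085: z = 2.21, |z| > 2 → outlier.
5309: z = 2.38, |z| > 2 → outlier.
Every other value lies within [-606.98, 4801.30].

5085, 5309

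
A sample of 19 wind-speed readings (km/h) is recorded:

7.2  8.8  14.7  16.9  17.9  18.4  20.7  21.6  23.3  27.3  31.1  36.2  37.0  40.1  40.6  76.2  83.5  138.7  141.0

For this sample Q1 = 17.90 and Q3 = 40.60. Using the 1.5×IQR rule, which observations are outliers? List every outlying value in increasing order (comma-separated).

IQR = Q3 − Q1 = 40.60 − 17.90 = 22.70.
Lower fence = Q1 − 1.5·IQR = 17.90 − 34.05 = -16.15.
Upper fence = Q3 + 1.5·IQR = 40.60 + 34.05 = 74.65.
76.2 > 74.65 → outlier.
83.5 > 74.65 → outlier.
138.7 > 74.65 → outlier.
141.0 > 74.65 → outlier.
All remaining values lie within [-16.15, 74.65].

76.2, 83.5, 138.7, 141.0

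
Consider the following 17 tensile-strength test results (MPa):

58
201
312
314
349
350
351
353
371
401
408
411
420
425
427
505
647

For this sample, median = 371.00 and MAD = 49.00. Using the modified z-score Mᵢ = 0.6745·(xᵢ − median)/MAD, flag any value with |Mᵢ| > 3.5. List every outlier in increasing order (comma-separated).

|Mᵢ| > 3.5 ⇔ |xᵢ − 371.00| > 3.5·49.00/0.6745 = 254.26.
So outliers lie outside [116.74, 625.26].
58: M = -4.31 → outlier.
647: M = 3.80 → outlier.

58, 647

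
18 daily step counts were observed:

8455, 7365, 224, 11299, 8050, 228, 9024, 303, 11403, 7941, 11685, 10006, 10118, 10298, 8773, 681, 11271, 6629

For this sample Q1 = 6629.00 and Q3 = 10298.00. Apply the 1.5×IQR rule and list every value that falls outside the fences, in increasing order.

224, 228, 303, 681

IQR = Q3 − Q1 = 10298.00 − 6629.00 = 3669.00.
Lower fence = Q1 − 1.5·IQR = 6629.00 − 5503.50 = 1125.50.
Upper fence = Q3 + 1.5·IQR = 10298.00 + 5503.50 = 15801.50.
224 < 1125.50 → outlier.
228 < 1125.50 → outlier.
303 < 1125.50 → outlier.
681 < 1125.50 → outlier.
All remaining values lie within [1125.50, 15801.50].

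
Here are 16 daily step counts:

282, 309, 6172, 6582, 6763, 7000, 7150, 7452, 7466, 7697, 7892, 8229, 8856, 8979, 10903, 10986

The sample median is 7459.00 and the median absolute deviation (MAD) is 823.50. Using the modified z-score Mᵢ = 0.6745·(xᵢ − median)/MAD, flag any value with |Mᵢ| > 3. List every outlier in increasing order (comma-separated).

|Mᵢ| > 3 ⇔ |xᵢ − 7459.00| > 3·823.50/0.6745 = 3662.71.
So outliers lie outside [3796.29, 11121.71].
282: M = -5.88 → outlier.
309: M = -5.86 → outlier.

282, 309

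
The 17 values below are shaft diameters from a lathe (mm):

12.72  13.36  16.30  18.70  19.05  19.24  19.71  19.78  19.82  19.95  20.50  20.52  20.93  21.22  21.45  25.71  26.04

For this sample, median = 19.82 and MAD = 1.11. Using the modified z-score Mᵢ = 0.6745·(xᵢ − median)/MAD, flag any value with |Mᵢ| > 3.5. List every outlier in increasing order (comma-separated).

|Mᵢ| > 3.5 ⇔ |xᵢ − 19.82| > 3.5·1.11/0.6745 = 5.76.
So outliers lie outside [14.06, 25.58].
12.72: M = -4.31 → outlier.
13.36: M = -3.93 → outlier.
25.71: M = 3.58 → outlier.
26.04: M = 3.78 → outlier.

12.72, 13.36, 25.71, 26.04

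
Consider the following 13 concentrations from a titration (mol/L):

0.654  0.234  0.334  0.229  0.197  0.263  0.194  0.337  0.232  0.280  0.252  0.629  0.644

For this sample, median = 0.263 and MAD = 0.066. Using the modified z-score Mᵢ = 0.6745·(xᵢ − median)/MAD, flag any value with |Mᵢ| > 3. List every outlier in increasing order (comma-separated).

|Mᵢ| > 3 ⇔ |xᵢ − 0.263| > 3·0.066/0.6745 = 0.294.
So outliers lie outside [-0.031, 0.557].
0.629: M = 3.74 → outlier.
0.644: M = 3.89 → outlier.
0.654: M = 4.00 → outlier.

0.629, 0.644, 0.654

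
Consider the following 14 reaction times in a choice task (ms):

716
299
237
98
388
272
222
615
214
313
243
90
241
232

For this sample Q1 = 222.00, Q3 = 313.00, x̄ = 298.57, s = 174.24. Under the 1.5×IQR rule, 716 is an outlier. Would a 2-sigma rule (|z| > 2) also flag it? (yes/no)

yes

z = (716 − 298.57) / 174.24 = 2.40.
|z| = 2.40 > 2.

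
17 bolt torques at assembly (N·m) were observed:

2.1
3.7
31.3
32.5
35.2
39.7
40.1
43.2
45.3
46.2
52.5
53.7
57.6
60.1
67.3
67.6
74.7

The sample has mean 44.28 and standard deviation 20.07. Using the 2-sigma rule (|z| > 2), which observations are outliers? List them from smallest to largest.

2.1, 3.7

Cutoffs at x̄ ± 2s: 44.28 ± 2·20.07 = [4.14, 84.42].
2.1: z = -2.10, |z| > 2 → outlier.
3.7: z = -2.02, |z| > 2 → outlier.
Every other value lies within [4.14, 84.42].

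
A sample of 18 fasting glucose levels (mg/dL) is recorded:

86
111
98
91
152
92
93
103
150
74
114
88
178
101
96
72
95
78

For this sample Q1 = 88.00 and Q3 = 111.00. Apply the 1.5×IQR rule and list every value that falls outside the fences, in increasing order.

150, 152, 178

IQR = Q3 − Q1 = 111.00 − 88.00 = 23.00.
Lower fence = Q1 − 1.5·IQR = 88.00 − 34.50 = 53.50.
Upper fence = Q3 + 1.5·IQR = 111.00 + 34.50 = 145.50.
150 > 145.50 → outlier.
152 > 145.50 → outlier.
178 > 145.50 → outlier.
All remaining values lie within [53.50, 145.50].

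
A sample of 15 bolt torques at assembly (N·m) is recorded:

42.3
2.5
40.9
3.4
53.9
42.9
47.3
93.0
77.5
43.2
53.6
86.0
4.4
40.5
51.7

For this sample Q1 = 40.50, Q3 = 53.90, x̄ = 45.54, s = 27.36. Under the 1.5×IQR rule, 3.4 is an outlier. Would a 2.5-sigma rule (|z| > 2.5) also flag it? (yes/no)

no

z = (3.4 − 45.54) / 27.36 = -1.54.
|z| = 1.54 ≤ 2.5.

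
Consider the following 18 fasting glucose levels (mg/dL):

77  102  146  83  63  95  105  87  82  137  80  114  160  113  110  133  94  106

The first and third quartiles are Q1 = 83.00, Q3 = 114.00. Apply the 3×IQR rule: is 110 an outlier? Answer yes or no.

no

IQR = Q3 − Q1 = 114.00 − 83.00 = 31.00.
Lower fence = Q1 − 3·IQR = 83.00 − 93.00 = -10.00.
Upper fence = Q3 + 3·IQR = 114.00 + 93.00 = 207.00.
110 lies within [-10.00, 207.00].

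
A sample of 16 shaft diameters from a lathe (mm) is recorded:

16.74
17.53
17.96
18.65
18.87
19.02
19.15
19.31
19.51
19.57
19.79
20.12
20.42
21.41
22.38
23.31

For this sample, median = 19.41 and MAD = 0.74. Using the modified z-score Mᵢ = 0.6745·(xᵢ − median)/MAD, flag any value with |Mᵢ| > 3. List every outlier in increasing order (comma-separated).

23.31

|Mᵢ| > 3 ⇔ |xᵢ − 19.41| > 3·0.74/0.6745 = 3.29.
So outliers lie outside [16.12, 22.70].
23.31: M = 3.55 → outlier.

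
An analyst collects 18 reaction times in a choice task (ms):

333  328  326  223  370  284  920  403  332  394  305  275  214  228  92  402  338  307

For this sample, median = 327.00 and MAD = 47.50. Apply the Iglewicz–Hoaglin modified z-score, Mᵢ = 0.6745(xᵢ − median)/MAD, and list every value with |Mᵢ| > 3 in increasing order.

92, 920

|Mᵢ| > 3 ⇔ |xᵢ − 327.00| > 3·47.50/0.6745 = 211.27.
So outliers lie outside [115.73, 538.27].
92: M = -3.34 → outlier.
920: M = 8.42 → outlier.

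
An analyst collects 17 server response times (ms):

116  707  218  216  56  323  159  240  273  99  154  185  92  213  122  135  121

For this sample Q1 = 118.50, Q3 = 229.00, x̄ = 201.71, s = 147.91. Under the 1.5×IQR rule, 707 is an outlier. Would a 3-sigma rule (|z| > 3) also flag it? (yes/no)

z = (707 − 201.71) / 147.91 = 3.42.
|z| = 3.42 > 3.

yes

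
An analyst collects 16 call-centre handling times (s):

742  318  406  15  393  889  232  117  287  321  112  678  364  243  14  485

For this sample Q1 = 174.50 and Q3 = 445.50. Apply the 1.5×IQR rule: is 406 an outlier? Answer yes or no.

no

IQR = Q3 − Q1 = 445.50 − 174.50 = 271.00.
Lower fence = Q1 − 1.5·IQR = 174.50 − 406.50 = -232.00.
Upper fence = Q3 + 1.5·IQR = 445.50 + 406.50 = 852.00.
406 lies within [-232.00, 852.00].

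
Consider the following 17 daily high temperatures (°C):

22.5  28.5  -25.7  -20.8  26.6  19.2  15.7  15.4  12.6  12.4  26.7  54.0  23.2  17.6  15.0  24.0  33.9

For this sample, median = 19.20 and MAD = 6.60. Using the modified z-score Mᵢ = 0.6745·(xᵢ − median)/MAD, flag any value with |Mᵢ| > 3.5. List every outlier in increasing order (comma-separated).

|Mᵢ| > 3.5 ⇔ |xᵢ − 19.20| > 3.5·6.60/0.6745 = 34.25.
So outliers lie outside [-15.05, 53.45].
-25.7: M = -4.59 → outlier.
-20.8: M = -4.09 → outlier.
54.0: M = 3.56 → outlier.

-25.7, -20.8, 54.0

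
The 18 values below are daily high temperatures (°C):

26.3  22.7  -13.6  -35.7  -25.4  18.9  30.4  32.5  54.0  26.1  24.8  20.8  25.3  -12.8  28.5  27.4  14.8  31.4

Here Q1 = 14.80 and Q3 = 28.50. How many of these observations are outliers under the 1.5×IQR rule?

IQR = 13.70; fences at 14.80 − 20.55 = -5.75 and 28.50 + 20.55 = 49.05.
Outside the cutoffs: -35.7, -25.4, -13.6, -12.8, 54.0.

5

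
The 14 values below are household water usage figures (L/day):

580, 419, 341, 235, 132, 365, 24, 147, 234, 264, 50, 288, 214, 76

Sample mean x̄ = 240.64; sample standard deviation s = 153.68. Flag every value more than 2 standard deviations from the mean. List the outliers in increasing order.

Cutoffs at x̄ ± 2s: 240.64 ± 2·153.68 = [-66.72, 548.00].
580: z = 2.21, |z| > 2 → outlier.
Every other value lies within [-66.72, 548.00].

580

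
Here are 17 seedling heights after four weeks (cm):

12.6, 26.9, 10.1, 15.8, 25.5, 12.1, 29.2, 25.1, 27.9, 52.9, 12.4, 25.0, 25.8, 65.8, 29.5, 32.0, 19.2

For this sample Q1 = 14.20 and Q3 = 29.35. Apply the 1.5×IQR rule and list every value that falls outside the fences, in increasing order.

IQR = Q3 − Q1 = 29.35 − 14.20 = 15.15.
Lower fence = Q1 − 1.5·IQR = 14.20 − 22.725 = -8.525.
Upper fence = Q3 + 1.5·IQR = 29.35 + 22.725 = 52.075.
52.9 > 52.075 → outlier.
65.8 > 52.075 → outlier.
All remaining values lie within [-8.525, 52.075].

52.9, 65.8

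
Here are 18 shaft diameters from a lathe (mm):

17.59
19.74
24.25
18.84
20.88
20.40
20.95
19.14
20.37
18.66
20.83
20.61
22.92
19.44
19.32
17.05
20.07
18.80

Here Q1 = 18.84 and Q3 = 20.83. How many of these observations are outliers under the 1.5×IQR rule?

IQR = 1.99; fences at 18.84 − 2.985 = 15.855 and 20.83 + 2.985 = 23.815.
Outside the cutoffs: 24.25.

1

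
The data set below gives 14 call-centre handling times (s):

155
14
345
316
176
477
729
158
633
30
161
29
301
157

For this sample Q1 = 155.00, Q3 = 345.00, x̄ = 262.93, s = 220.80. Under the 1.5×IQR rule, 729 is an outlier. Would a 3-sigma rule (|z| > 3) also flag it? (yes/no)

no

z = (729 − 262.93) / 220.80 = 2.11.
|z| = 2.11 ≤ 3.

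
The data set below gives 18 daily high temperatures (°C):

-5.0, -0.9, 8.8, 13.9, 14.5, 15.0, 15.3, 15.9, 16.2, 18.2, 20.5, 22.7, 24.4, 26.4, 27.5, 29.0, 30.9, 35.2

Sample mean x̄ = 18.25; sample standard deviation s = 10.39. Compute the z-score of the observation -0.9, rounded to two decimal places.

-1.84

z = (-0.9 − 18.25) / 10.39 = -1.84.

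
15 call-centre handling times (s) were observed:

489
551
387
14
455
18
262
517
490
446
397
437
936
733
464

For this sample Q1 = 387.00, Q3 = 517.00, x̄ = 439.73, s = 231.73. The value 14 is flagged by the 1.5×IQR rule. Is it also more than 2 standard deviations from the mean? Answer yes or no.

no

z = (14 − 439.73) / 231.73 = -1.84.
|z| = 1.84 ≤ 2.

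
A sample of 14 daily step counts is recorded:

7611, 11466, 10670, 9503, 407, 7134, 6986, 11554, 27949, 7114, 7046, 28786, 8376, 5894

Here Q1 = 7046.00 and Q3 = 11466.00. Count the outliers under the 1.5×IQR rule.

3

IQR = 4420.00; fences at 7046.00 − 6630.00 = 416.00 and 11466.00 + 6630.00 = 18096.00.
Outside the cutoffs: 407, 27949, 28786.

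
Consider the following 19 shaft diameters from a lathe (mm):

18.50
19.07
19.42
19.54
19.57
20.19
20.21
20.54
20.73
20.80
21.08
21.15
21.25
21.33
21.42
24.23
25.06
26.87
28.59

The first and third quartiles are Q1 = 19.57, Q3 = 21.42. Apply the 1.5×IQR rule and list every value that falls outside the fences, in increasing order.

IQR = Q3 − Q1 = 21.42 − 19.57 = 1.85.
Lower fence = Q1 − 1.5·IQR = 19.57 − 2.775 = 16.795.
Upper fence = Q3 + 1.5·IQR = 21.42 + 2.775 = 24.195.
24.23 > 24.195 → outlier.
25.06 > 24.195 → outlier.
26.87 > 24.195 → outlier.
28.59 > 24.195 → outlier.
All remaining values lie within [16.795, 24.195].

24.23, 25.06, 26.87, 28.59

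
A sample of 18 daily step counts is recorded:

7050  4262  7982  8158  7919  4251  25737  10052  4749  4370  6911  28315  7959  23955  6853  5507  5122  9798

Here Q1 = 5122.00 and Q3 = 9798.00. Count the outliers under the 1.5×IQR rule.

3

IQR = 4676.00; fences at 5122.00 − 7014.00 = -1892.00 and 9798.00 + 7014.00 = 16812.00.
Outside the cutoffs: 23955, 25737, 28315.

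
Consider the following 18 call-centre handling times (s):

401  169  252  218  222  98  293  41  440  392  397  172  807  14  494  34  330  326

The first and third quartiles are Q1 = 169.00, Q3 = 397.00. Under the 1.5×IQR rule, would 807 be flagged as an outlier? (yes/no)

IQR = Q3 − Q1 = 397.00 − 169.00 = 228.00.
Lower fence = Q1 − 1.5·IQR = 169.00 − 342.00 = -173.00.
Upper fence = Q3 + 1.5·IQR = 397.00 + 342.00 = 739.00.
807 lies above the upper fence.

yes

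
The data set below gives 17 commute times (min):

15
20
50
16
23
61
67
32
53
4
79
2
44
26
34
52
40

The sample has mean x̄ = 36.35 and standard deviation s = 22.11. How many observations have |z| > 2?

Cutoffs: x̄ ± 2s = [-7.87, 80.57].
Every value lies within the cutoffs.

0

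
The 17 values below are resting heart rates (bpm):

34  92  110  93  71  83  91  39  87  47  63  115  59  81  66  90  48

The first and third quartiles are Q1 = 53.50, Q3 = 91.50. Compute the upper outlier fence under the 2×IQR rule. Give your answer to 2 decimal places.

167.50

IQR = Q3 − Q1 = 91.50 − 53.50 = 38.00.
Lower fence = Q1 − 2·IQR = 53.50 − 76.00 = -22.50.
Upper fence = Q3 + 2·IQR = 91.50 + 76.00 = 167.50.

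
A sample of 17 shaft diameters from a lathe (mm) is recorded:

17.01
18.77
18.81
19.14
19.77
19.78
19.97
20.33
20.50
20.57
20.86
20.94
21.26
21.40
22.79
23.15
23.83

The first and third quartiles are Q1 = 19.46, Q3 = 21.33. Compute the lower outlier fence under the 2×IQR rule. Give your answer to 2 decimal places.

IQR = Q3 − Q1 = 21.33 − 19.46 = 1.87.
Lower fence = Q1 − 2·IQR = 19.46 − 3.74 = 15.72.
Upper fence = Q3 + 2·IQR = 21.33 + 3.74 = 25.07.

15.72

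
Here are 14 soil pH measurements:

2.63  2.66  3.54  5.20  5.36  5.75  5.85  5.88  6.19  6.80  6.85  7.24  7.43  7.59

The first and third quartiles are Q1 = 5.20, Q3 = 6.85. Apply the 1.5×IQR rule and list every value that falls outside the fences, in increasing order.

IQR = Q3 − Q1 = 6.85 − 5.20 = 1.65.
Lower fence = Q1 − 1.5·IQR = 5.20 − 2.475 = 2.725.
Upper fence = Q3 + 1.5·IQR = 6.85 + 2.475 = 9.325.
2.63 < 2.725 → outlier.
2.66 < 2.725 → outlier.
All remaining values lie within [2.725, 9.325].

2.63, 2.66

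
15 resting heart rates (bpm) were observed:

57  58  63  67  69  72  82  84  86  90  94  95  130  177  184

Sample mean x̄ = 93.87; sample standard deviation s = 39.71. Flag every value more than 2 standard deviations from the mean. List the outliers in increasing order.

Cutoffs at x̄ ± 2s: 93.87 ± 2·39.71 = [14.45, 173.29].
177: z = 2.09, |z| > 2 → outlier.
184: z = 2.27, |z| > 2 → outlier.
Every other value lies within [14.45, 173.29].

177, 184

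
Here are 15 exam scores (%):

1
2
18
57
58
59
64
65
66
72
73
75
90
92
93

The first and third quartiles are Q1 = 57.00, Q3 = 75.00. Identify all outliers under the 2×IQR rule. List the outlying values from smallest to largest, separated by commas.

1, 2, 18

IQR = Q3 − Q1 = 75.00 − 57.00 = 18.00.
Lower fence = Q1 − 2·IQR = 57.00 − 36.00 = 21.00.
Upper fence = Q3 + 2·IQR = 75.00 + 36.00 = 111.00.
1 < 21.00 → outlier.
2 < 21.00 → outlier.
18 < 21.00 → outlier.
All remaining values lie within [21.00, 111.00].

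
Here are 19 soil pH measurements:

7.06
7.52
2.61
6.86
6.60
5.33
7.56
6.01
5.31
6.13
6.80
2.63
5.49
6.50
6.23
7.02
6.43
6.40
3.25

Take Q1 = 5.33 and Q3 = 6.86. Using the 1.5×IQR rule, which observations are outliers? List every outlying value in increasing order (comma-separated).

IQR = Q3 − Q1 = 6.86 − 5.33 = 1.53.
Lower fence = Q1 − 1.5·IQR = 5.33 − 2.295 = 3.035.
Upper fence = Q3 + 1.5·IQR = 6.86 + 2.295 = 9.155.
2.61 < 3.035 → outlier.
2.63 < 3.035 → outlier.
All remaining values lie within [3.035, 9.155].

2.61, 2.63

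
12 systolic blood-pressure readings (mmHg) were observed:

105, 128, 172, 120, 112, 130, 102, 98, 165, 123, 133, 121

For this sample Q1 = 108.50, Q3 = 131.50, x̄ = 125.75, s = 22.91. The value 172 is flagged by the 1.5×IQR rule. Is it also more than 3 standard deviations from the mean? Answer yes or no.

z = (172 − 125.75) / 22.91 = 2.02.
|z| = 2.02 ≤ 3.

no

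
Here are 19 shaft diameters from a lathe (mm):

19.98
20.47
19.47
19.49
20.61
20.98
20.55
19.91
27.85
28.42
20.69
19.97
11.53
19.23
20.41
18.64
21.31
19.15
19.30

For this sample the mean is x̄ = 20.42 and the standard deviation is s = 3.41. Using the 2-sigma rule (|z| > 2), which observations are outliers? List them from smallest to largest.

Cutoffs at x̄ ± 2s: 20.42 ± 2·3.41 = [13.60, 27.24].
11.53: z = -2.61, |z| > 2 → outlier.
27.85: z = 2.18, |z| > 2 → outlier.
28.42: z = 2.35, |z| > 2 → outlier.
Every other value lies within [13.60, 27.24].

11.53, 27.85, 28.42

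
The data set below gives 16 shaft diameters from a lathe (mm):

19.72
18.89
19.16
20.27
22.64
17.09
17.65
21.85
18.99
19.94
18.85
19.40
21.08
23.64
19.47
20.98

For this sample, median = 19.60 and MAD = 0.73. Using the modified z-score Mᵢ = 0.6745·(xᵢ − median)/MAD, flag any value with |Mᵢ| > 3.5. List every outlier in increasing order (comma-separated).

23.64

|Mᵢ| > 3.5 ⇔ |xᵢ − 19.60| > 3.5·0.73/0.6745 = 3.79.
So outliers lie outside [15.81, 23.39].
23.64: M = 3.73 → outlier.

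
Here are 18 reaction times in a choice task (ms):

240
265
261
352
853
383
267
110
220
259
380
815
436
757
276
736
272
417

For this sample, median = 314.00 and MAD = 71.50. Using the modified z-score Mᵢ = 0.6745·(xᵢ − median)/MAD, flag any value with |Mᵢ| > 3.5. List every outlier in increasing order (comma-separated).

736, 757, 815, 853

|Mᵢ| > 3.5 ⇔ |xᵢ − 314.00| > 3.5·71.50/0.6745 = 371.02.
So outliers lie outside [-57.02, 685.02].
736: M = 3.98 → outlier.
757: M = 4.18 → outlier.
815: M = 4.73 → outlier.
853: M = 5.08 → outlier.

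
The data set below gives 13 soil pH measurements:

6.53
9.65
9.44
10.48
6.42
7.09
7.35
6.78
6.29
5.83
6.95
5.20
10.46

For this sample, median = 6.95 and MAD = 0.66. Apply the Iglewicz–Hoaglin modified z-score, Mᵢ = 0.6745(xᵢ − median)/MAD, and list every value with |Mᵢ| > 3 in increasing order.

|Mᵢ| > 3 ⇔ |xᵢ − 6.95| > 3·0.66/0.6745 = 2.94.
So outliers lie outside [4.01, 9.89].
10.46: M = 3.59 → outlier.
10.48: M = 3.61 → outlier.

10.46, 10.48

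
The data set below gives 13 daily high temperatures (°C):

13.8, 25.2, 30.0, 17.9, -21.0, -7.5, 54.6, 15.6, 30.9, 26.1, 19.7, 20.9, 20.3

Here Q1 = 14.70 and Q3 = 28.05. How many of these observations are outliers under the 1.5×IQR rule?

3

IQR = 13.35; fences at 14.70 − 20.025 = -5.325 and 28.05 + 20.025 = 48.075.
Outside the cutoffs: -21.0, -7.5, 54.6.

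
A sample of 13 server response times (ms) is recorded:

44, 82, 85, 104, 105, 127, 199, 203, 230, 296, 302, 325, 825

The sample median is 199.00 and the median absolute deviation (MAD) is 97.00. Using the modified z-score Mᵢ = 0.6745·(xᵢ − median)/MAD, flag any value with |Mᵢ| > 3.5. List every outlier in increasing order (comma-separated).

825

|Mᵢ| > 3.5 ⇔ |xᵢ − 199.00| > 3.5·97.00/0.6745 = 503.34.
So outliers lie outside [-304.34, 702.34].
825: M = 4.35 → outlier.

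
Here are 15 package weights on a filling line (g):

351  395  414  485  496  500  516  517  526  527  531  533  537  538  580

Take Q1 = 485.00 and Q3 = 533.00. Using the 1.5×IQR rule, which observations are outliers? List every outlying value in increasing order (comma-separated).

IQR = Q3 − Q1 = 533.00 − 485.00 = 48.00.
Lower fence = Q1 − 1.5·IQR = 485.00 − 72.00 = 413.00.
Upper fence = Q3 + 1.5·IQR = 533.00 + 72.00 = 605.00.
351 < 413.00 → outlier.
395 < 413.00 → outlier.
All remaining values lie within [413.00, 605.00].

351, 395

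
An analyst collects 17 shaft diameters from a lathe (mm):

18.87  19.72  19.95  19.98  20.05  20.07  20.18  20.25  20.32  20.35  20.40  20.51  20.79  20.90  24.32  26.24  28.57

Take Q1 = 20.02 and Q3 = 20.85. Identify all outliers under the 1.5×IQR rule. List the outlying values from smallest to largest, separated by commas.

24.32, 26.24, 28.57

IQR = Q3 − Q1 = 20.85 − 20.02 = 0.83.
Lower fence = Q1 − 1.5·IQR = 20.02 − 1.245 = 18.775.
Upper fence = Q3 + 1.5·IQR = 20.85 + 1.245 = 22.095.
24.32 > 22.095 → outlier.
26.24 > 22.095 → outlier.
28.57 > 22.095 → outlier.
All remaining values lie within [18.775, 22.095].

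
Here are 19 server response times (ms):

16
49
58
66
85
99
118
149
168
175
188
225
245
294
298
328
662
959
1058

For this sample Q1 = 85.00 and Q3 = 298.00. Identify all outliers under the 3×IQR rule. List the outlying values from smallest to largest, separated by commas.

IQR = Q3 − Q1 = 298.00 − 85.00 = 213.00.
Lower fence = Q1 − 3·IQR = 85.00 − 639.00 = -554.00.
Upper fence = Q3 + 3·IQR = 298.00 + 639.00 = 937.00.
959 > 937.00 → outlier.
1058 > 937.00 → outlier.
All remaining values lie within [-554.00, 937.00].

959, 1058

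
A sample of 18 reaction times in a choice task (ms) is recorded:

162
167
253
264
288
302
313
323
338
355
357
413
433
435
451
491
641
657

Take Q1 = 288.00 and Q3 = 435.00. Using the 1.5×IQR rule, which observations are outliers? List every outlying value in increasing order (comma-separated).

IQR = Q3 − Q1 = 435.00 − 288.00 = 147.00.
Lower fence = Q1 − 1.5·IQR = 288.00 − 220.50 = 67.50.
Upper fence = Q3 + 1.5·IQR = 435.00 + 220.50 = 655.50.
657 > 655.50 → outlier.
All remaining values lie within [67.50, 655.50].

657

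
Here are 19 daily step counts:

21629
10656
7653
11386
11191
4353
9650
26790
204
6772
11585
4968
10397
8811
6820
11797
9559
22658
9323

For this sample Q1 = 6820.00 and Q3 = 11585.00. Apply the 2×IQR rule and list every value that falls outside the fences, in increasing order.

IQR = Q3 − Q1 = 11585.00 − 6820.00 = 4765.00.
Lower fence = Q1 − 2·IQR = 6820.00 − 9530.00 = -2710.00.
Upper fence = Q3 + 2·IQR = 11585.00 + 9530.00 = 21115.00.
21629 > 21115.00 → outlier.
22658 > 21115.00 → outlier.
26790 > 21115.00 → outlier.
All remaining values lie within [-2710.00, 21115.00].

21629, 22658, 26790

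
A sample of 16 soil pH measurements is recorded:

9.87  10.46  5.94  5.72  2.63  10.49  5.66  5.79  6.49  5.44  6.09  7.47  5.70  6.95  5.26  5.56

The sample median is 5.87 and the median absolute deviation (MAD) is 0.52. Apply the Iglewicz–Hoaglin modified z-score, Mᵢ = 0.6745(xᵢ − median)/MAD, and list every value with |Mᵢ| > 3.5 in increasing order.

|Mᵢ| > 3.5 ⇔ |xᵢ − 5.87| > 3.5·0.52/0.6745 = 2.70.
So outliers lie outside [3.17, 8.57].
2.63: M = -4.20 → outlier.
9.87: M = 5.19 → outlier.
10.46: M = 5.95 → outlier.
10.49: M = 5.99 → outlier.

2.63, 9.87, 10.46, 10.49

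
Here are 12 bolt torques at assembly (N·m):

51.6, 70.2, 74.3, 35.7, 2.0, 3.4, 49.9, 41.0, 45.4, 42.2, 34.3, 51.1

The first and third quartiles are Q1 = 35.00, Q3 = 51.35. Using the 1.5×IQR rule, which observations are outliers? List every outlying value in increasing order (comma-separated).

2.0, 3.4

IQR = Q3 − Q1 = 51.35 − 35.00 = 16.35.
Lower fence = Q1 − 1.5·IQR = 35.00 − 24.525 = 10.475.
Upper fence = Q3 + 1.5·IQR = 51.35 + 24.525 = 75.875.
2.0 < 10.475 → outlier.
3.4 < 10.475 → outlier.
All remaining values lie within [10.475, 75.875].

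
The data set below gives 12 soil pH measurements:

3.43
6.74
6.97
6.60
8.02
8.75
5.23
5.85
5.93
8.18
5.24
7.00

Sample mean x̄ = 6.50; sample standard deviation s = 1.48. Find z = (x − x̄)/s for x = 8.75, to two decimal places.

z = (8.75 − 6.50) / 1.48 = 1.52.

1.52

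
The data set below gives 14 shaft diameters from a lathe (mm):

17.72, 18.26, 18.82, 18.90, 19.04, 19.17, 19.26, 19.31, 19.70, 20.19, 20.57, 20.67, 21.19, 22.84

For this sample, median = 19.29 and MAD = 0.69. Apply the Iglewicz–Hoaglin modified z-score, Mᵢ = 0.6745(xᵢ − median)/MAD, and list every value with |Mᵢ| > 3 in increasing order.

|Mᵢ| > 3 ⇔ |xᵢ − 19.29| > 3·0.69/0.6745 = 3.07.
So outliers lie outside [16.22, 22.36].
22.84: M = 3.47 → outlier.

22.84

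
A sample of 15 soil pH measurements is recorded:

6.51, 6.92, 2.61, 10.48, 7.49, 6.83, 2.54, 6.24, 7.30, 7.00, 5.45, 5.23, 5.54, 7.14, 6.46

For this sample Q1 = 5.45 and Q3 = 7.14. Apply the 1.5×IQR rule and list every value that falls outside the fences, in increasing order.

2.54, 2.61, 10.48

IQR = Q3 − Q1 = 7.14 − 5.45 = 1.69.
Lower fence = Q1 − 1.5·IQR = 5.45 − 2.535 = 2.915.
Upper fence = Q3 + 1.5·IQR = 7.14 + 2.535 = 9.675.
2.54 < 2.915 → outlier.
2.61 < 2.915 → outlier.
10.48 > 9.675 → outlier.
All remaining values lie within [2.915, 9.675].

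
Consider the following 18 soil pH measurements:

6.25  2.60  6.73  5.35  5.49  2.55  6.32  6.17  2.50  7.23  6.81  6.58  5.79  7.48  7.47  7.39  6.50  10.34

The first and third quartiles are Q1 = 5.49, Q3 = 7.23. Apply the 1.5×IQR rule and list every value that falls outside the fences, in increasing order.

2.50, 2.55, 2.60, 10.34

IQR = Q3 − Q1 = 7.23 − 5.49 = 1.74.
Lower fence = Q1 − 1.5·IQR = 5.49 − 2.61 = 2.88.
Upper fence = Q3 + 1.5·IQR = 7.23 + 2.61 = 9.84.
2.50 < 2.88 → outlier.
2.55 < 2.88 → outlier.
2.60 < 2.88 → outlier.
10.34 > 9.84 → outlier.
All remaining values lie within [2.88, 9.84].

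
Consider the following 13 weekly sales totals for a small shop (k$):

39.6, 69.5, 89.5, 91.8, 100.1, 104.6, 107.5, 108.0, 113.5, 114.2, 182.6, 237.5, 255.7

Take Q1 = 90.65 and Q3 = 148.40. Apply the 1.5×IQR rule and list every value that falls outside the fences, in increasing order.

IQR = Q3 − Q1 = 148.40 − 90.65 = 57.75.
Lower fence = Q1 − 1.5·IQR = 90.65 − 86.625 = 4.025.
Upper fence = Q3 + 1.5·IQR = 148.40 + 86.625 = 235.025.
237.5 > 235.025 → outlier.
255.7 > 235.025 → outlier.
All remaining values lie within [4.025, 235.025].

237.5, 255.7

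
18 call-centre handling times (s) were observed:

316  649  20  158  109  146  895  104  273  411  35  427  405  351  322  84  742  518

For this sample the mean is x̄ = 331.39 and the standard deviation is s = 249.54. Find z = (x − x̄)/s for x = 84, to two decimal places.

z = (84 − 331.39) / 249.54 = -0.99.

-0.99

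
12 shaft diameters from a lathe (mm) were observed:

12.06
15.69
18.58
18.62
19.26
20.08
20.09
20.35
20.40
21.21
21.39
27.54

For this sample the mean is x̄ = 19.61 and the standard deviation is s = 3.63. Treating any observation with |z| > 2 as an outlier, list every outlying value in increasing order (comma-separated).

12.06, 27.54

Cutoffs at x̄ ± 2s: 19.61 ± 2·3.63 = [12.35, 26.87].
12.06: z = -2.08, |z| > 2 → outlier.
27.54: z = 2.18, |z| > 2 → outlier.
Every other value lies within [12.35, 26.87].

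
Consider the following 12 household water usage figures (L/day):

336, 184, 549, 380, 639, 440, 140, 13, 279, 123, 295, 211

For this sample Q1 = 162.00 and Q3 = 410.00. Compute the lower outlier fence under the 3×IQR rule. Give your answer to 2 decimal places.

IQR = Q3 − Q1 = 410.00 − 162.00 = 248.00.
Lower fence = Q1 − 3·IQR = 162.00 − 744.00 = -582.00.
Upper fence = Q3 + 3·IQR = 410.00 + 744.00 = 1154.00.

-582.00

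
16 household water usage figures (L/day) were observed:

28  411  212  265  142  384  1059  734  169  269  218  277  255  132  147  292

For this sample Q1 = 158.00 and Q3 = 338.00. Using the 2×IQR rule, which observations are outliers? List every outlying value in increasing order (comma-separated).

IQR = Q3 − Q1 = 338.00 − 158.00 = 180.00.
Lower fence = Q1 − 2·IQR = 158.00 − 360.00 = -202.00.
Upper fence = Q3 + 2·IQR = 338.00 + 360.00 = 698.00.
734 > 698.00 → outlier.
1059 > 698.00 → outlier.
All remaining values lie within [-202.00, 698.00].

734, 1059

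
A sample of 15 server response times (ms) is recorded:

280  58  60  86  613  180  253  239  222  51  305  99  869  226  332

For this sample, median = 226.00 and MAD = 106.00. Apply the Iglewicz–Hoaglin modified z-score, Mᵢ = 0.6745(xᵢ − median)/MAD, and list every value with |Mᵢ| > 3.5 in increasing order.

869

|Mᵢ| > 3.5 ⇔ |xᵢ − 226.00| > 3.5·106.00/0.6745 = 550.04.
So outliers lie outside [-324.04, 776.04].
869: M = 4.09 → outlier.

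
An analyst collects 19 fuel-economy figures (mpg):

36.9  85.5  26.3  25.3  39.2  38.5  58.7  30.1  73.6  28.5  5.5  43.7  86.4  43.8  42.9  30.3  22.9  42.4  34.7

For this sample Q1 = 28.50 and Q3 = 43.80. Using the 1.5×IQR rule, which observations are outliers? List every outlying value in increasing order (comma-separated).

5.5, 73.6, 85.5, 86.4

IQR = Q3 − Q1 = 43.80 − 28.50 = 15.30.
Lower fence = Q1 − 1.5·IQR = 28.50 − 22.95 = 5.55.
Upper fence = Q3 + 1.5·IQR = 43.80 + 22.95 = 66.75.
5.5 < 5.55 → outlier.
73.6 > 66.75 → outlier.
85.5 > 66.75 → outlier.
86.4 > 66.75 → outlier.
All remaining values lie within [5.55, 66.75].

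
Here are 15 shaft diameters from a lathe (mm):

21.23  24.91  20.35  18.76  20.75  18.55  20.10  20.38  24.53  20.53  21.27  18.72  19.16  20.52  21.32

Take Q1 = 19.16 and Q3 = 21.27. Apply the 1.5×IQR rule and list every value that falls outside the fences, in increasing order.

24.53, 24.91

IQR = Q3 − Q1 = 21.27 − 19.16 = 2.11.
Lower fence = Q1 − 1.5·IQR = 19.16 − 3.165 = 15.995.
Upper fence = Q3 + 1.5·IQR = 21.27 + 3.165 = 24.435.
24.53 > 24.435 → outlier.
24.91 > 24.435 → outlier.
All remaining values lie within [15.995, 24.435].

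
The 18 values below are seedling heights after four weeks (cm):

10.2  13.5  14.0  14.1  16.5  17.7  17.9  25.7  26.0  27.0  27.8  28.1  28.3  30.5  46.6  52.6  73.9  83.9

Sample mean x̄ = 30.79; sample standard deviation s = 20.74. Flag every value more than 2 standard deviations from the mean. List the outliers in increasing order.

Cutoffs at x̄ ± 2s: 30.79 ± 2·20.74 = [-10.69, 72.27].
73.9: z = 2.08, |z| > 2 → outlier.
83.9: z = 2.56, |z| > 2 → outlier.
Every other value lies within [-10.69, 72.27].

73.9, 83.9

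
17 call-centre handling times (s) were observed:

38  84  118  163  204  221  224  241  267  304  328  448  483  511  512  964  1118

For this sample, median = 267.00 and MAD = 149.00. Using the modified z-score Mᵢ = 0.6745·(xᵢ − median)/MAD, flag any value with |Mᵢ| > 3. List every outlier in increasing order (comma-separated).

964, 1118

|Mᵢ| > 3 ⇔ |xᵢ − 267.00| > 3·149.00/0.6745 = 662.71.
So outliers lie outside [-395.71, 929.71].
964: M = 3.16 → outlier.
1118: M = 3.85 → outlier.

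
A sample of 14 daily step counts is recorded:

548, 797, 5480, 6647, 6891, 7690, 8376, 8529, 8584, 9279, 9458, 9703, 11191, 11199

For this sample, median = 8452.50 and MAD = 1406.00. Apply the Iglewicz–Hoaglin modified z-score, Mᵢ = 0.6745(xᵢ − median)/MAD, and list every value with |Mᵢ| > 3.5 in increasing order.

548, 797

|Mᵢ| > 3.5 ⇔ |xᵢ − 8452.50| > 3.5·1406.00/0.6745 = 7295.77.
So outliers lie outside [1156.73, 15748.27].
548: M = -3.79 → outlier.
797: M = -3.67 → outlier.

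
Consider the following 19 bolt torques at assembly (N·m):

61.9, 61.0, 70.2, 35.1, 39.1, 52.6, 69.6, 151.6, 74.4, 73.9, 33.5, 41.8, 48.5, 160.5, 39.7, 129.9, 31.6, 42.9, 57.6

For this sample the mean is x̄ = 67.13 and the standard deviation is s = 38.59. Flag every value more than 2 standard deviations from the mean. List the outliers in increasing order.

Cutoffs at x̄ ± 2s: 67.13 ± 2·38.59 = [-10.05, 144.31].
151.6: z = 2.19, |z| > 2 → outlier.
160.5: z = 2.42, |z| > 2 → outlier.
Every other value lies within [-10.05, 144.31].

151.6, 160.5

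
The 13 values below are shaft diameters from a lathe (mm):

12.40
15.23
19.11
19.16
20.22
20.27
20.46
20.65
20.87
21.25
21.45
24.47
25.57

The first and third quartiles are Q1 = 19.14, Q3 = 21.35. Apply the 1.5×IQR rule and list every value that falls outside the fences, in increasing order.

12.40, 15.23, 25.57

IQR = Q3 − Q1 = 21.35 − 19.14 = 2.21.
Lower fence = Q1 − 1.5·IQR = 19.14 − 3.315 = 15.825.
Upper fence = Q3 + 1.5·IQR = 21.35 + 3.315 = 24.665.
12.40 < 15.825 → outlier.
15.23 < 15.825 → outlier.
25.57 > 24.665 → outlier.
All remaining values lie within [15.825, 24.665].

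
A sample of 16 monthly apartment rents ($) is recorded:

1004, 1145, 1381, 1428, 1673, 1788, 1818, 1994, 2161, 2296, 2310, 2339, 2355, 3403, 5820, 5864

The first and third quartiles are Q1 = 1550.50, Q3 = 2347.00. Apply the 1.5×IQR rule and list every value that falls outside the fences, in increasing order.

5820, 5864

IQR = Q3 − Q1 = 2347.00 − 1550.50 = 796.50.
Lower fence = Q1 − 1.5·IQR = 1550.50 − 1194.75 = 355.75.
Upper fence = Q3 + 1.5·IQR = 2347.00 + 1194.75 = 3541.75.
5820 > 3541.75 → outlier.
5864 > 3541.75 → outlier.
All remaining values lie within [355.75, 3541.75].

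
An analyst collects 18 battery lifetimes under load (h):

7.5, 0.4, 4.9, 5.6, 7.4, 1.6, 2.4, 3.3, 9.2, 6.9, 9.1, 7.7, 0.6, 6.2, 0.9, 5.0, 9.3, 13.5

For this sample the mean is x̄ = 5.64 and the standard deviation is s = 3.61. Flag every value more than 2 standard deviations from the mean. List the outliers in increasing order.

Cutoffs at x̄ ± 2s: 5.64 ± 2·3.61 = [-1.58, 12.86].
13.5: z = 2.18, |z| > 2 → outlier.
Every other value lies within [-1.58, 12.86].

13.5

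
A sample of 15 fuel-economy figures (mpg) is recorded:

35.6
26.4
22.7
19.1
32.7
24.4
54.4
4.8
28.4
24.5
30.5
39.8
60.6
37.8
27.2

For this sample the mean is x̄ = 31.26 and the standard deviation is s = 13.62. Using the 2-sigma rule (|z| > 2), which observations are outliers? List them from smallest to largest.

60.6

Cutoffs at x̄ ± 2s: 31.26 ± 2·13.62 = [4.02, 58.50].
60.6: z = 2.15, |z| > 2 → outlier.
Every other value lies within [4.02, 58.50].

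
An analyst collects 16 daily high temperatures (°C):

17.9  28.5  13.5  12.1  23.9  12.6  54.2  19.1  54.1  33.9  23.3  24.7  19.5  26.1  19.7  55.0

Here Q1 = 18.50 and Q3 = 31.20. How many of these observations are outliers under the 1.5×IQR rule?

IQR = 12.70; fences at 18.50 − 19.05 = -0.55 and 31.20 + 19.05 = 50.25.
Outside the cutoffs: 54.1, 54.2, 55.0.

3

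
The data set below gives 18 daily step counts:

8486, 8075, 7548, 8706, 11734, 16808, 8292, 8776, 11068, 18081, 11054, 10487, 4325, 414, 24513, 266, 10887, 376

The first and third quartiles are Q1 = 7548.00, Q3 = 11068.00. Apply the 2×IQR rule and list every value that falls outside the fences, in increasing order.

IQR = Q3 − Q1 = 11068.00 − 7548.00 = 3520.00.
Lower fence = Q1 − 2·IQR = 7548.00 − 7040.00 = 508.00.
Upper fence = Q3 + 2·IQR = 11068.00 + 7040.00 = 18108.00.
266 < 508.00 → outlier.
376 < 508.00 → outlier.
414 < 508.00 → outlier.
24513 > 18108.00 → outlier.
All remaining values lie within [508.00, 18108.00].

266, 376, 414, 24513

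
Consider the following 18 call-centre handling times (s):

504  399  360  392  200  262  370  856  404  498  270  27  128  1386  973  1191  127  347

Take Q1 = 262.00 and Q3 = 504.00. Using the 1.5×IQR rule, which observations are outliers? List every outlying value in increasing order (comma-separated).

973, 1191, 1386

IQR = Q3 − Q1 = 504.00 − 262.00 = 242.00.
Lower fence = Q1 − 1.5·IQR = 262.00 − 363.00 = -101.00.
Upper fence = Q3 + 1.5·IQR = 504.00 + 363.00 = 867.00.
973 > 867.00 → outlier.
1191 > 867.00 → outlier.
1386 > 867.00 → outlier.
All remaining values lie within [-101.00, 867.00].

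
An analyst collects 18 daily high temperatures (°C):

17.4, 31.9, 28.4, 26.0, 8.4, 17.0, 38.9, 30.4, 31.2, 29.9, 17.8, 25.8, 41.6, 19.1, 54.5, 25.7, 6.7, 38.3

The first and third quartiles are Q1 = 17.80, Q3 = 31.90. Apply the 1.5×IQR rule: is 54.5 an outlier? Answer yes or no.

IQR = Q3 − Q1 = 31.90 − 17.80 = 14.10.
Lower fence = Q1 − 1.5·IQR = 17.80 − 21.15 = -3.35.
Upper fence = Q3 + 1.5·IQR = 31.90 + 21.15 = 53.05.
54.5 lies above the upper fence.

yes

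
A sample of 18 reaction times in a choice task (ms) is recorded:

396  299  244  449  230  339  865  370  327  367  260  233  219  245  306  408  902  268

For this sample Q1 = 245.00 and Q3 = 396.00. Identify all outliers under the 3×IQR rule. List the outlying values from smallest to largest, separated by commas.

IQR = Q3 − Q1 = 396.00 − 245.00 = 151.00.
Lower fence = Q1 − 3·IQR = 245.00 − 453.00 = -208.00.
Upper fence = Q3 + 3·IQR = 396.00 + 453.00 = 849.00.
865 > 849.00 → outlier.
902 > 849.00 → outlier.
All remaining values lie within [-208.00, 849.00].

865, 902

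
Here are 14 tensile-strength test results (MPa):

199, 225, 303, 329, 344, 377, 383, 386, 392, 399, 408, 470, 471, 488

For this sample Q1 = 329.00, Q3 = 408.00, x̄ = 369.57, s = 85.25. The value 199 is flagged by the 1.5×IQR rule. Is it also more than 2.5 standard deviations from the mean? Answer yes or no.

z = (199 − 369.57) / 85.25 = -2.00.
|z| = 2.00 ≤ 2.5.

no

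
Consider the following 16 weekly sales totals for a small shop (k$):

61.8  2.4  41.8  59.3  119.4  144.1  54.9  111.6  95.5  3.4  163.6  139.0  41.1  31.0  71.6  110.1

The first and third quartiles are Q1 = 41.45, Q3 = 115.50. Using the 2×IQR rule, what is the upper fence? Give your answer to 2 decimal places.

263.60

IQR = Q3 − Q1 = 115.50 − 41.45 = 74.05.
Lower fence = Q1 − 2·IQR = 41.45 − 148.10 = -106.65.
Upper fence = Q3 + 2·IQR = 115.50 + 148.10 = 263.60.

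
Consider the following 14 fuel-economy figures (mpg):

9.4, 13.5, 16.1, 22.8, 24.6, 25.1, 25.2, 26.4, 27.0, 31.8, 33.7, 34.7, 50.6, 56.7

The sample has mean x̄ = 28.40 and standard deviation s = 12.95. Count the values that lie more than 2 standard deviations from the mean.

Cutoffs: x̄ ± 2s = [2.50, 54.30].
Outside the cutoffs: 56.7.

1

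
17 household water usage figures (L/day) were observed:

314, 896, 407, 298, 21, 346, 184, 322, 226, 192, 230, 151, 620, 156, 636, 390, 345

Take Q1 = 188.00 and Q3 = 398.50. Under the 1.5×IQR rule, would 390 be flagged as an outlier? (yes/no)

no

IQR = Q3 − Q1 = 398.50 − 188.00 = 210.50.
Lower fence = Q1 − 1.5·IQR = 188.00 − 315.75 = -127.75.
Upper fence = Q3 + 1.5·IQR = 398.50 + 315.75 = 714.25.
390 lies within [-127.75, 714.25].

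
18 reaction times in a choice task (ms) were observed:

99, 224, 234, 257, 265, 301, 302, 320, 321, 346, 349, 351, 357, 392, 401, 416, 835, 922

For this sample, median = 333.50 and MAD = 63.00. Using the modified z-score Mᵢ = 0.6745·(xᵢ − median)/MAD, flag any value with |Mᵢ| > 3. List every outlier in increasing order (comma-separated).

835, 922

|Mᵢ| > 3 ⇔ |xᵢ − 333.50| > 3·63.00/0.6745 = 280.21.
So outliers lie outside [53.29, 613.71].
835: M = 5.37 → outlier.
922: M = 6.30 → outlier.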